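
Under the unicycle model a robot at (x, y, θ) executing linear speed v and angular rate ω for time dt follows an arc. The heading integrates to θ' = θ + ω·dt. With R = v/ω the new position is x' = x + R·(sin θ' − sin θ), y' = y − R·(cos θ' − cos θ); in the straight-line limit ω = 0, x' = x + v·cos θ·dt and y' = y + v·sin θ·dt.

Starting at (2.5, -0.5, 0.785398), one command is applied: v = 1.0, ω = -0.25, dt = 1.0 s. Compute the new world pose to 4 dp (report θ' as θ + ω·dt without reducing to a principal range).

θ' = 0.7854 + -0.25·1.0 = 0.5354
R = v/ω = 1.0/-0.25 = -4.0000
x' = 2.5 + -4.0000·(sin 0.5354 − sin 0.7854) = 3.2877
y' = -0.5 − -4.0000·(cos 0.5354 − cos 0.7854) = 0.1118

(3.2877, 0.1118, 0.5354)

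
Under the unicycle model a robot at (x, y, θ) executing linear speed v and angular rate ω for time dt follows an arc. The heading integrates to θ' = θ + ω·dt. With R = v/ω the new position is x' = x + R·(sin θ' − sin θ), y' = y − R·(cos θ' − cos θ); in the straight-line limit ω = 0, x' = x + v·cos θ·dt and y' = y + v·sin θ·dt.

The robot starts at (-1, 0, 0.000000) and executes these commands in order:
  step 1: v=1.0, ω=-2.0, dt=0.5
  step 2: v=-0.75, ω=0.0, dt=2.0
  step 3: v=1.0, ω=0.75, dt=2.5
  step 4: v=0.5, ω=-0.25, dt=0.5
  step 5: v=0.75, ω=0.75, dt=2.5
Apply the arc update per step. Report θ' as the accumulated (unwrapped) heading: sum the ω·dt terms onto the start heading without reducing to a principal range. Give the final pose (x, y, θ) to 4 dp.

(0.7397, 2.6807, 2.6250)

step 1: θ'=-1.0000 (R=-0.5000) → pose (-0.5793, -0.2298, -1.0000)
step 2: θ'=-1.0000 (straight) → pose (-1.3897, 1.0324, -1.0000)
step 3: θ'=0.8750 (R=1.3333) → pose (0.7556, 0.8981, 0.8750)
step 4: θ'=0.7500 (R=-2.0000) → pose (0.9274, 1.0795, 0.7500)
step 5: θ'=2.6250 (R=1.0000) → pose (0.7397, 2.6807, 2.6250)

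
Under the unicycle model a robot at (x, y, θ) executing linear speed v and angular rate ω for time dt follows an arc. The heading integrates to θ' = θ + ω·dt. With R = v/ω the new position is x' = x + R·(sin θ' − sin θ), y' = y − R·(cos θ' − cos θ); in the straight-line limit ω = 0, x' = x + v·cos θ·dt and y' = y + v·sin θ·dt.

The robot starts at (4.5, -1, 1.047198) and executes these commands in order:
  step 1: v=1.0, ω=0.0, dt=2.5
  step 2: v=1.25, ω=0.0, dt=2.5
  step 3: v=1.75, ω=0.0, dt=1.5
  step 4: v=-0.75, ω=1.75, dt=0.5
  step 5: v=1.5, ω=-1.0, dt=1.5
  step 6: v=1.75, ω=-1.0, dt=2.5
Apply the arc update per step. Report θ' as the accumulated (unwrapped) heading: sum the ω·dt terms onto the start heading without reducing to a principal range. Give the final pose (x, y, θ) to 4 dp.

(11.6344, 5.2214, -2.0778)

step 1: θ'=1.0472 (straight) → pose (5.7500, 1.1651, 1.0472)
step 2: θ'=1.0472 (straight) → pose (7.3125, 3.8714, 1.0472)
step 3: θ'=1.0472 (straight) → pose (8.6250, 6.1447, 1.0472)
step 4: θ'=1.9222 (R=-0.4286) → pose (8.5938, 5.7829, 1.9222)
step 5: θ'=0.4222 (R=-1.5000) → pose (9.3875, 7.6675, 0.4222)
step 6: θ'=-2.0778 (R=-1.7500) → pose (11.6344, 5.2214, -2.0778)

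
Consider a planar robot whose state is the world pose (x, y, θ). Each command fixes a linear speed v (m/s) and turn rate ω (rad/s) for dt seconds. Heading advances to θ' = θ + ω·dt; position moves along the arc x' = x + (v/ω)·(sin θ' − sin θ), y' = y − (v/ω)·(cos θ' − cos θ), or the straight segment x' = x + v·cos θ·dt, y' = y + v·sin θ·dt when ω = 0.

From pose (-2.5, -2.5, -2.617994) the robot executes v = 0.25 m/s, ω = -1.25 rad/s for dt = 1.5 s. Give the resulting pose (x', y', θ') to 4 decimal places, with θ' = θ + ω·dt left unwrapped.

(-2.7952, -2.3703, -4.4930)

θ' = -2.6180 + -1.25·1.5 = -4.4930
R = v/ω = 0.25/-1.25 = -0.2000
x' = -2.5 + -0.2000·(sin -4.4930 − sin -2.6180) = -2.7952
y' = -2.5 − -0.2000·(cos -4.4930 − cos -2.6180) = -2.3703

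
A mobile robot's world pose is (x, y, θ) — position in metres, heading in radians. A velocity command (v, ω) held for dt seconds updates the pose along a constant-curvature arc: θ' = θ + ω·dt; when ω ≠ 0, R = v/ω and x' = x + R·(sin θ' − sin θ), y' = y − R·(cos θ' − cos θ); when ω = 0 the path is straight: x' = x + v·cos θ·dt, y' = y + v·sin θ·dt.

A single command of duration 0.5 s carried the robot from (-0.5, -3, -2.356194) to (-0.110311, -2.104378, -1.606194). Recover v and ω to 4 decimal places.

v = -2.0000, ω = 1.5000

Δθ = -1.606194 − -2.356194 = 0.750000
ω = Δθ/dt = 0.750000/0.5 = 1.5000
R = −Δy/(cos θ' − cos θ) = -1.3333
v = R·ω = -1.3333·1.5000 = -2.0000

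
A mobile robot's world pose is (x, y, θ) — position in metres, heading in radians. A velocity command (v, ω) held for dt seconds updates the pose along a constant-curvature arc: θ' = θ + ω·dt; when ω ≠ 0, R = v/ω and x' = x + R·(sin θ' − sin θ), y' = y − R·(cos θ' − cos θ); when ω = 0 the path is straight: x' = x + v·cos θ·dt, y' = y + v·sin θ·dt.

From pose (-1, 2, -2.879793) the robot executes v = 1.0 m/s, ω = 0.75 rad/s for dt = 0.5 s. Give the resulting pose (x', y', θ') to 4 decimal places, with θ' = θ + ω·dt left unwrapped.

(-1.4477, 1.7841, -2.5048)

θ' = -2.8798 + 0.75·0.5 = -2.5048
R = v/ω = 1.0/0.75 = 1.3333
x' = -1 + 1.3333·(sin -2.5048 − sin -2.8798) = -1.4477
y' = 2 − 1.3333·(cos -2.5048 − cos -2.8798) = 1.7841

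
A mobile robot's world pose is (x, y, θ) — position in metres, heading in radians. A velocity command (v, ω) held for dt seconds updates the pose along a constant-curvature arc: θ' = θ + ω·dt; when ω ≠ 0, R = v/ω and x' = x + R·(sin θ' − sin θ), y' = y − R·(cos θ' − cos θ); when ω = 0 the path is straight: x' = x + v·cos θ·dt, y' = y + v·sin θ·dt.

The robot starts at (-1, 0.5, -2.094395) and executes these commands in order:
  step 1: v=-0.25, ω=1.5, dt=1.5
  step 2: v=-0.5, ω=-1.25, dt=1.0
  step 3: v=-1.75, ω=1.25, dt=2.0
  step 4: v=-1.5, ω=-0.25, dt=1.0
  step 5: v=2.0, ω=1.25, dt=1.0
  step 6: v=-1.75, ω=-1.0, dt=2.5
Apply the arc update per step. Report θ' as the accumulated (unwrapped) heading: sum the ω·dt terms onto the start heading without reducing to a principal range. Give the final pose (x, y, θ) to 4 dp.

(-6.3705, -2.0936, -0.0944)

step 1: θ'=0.1556 (R=-0.1667) → pose (-1.1702, 0.7480, 0.1556)
step 2: θ'=-1.0944 (R=0.4000) → pose (-1.5876, 0.9597, -1.0944)
step 3: θ'=1.4056 (R=-1.4000) → pose (-4.2127, 0.5479, 1.4056)
step 4: θ'=1.1556 (R=6.0000) → pose (-4.6408, -0.8856, 1.1556)
step 5: θ'=2.4056 (R=1.6000) → pose (-5.0307, 0.9456, 2.4056)
step 6: θ'=-0.0944 (R=1.7500) → pose (-6.3705, -2.0936, -0.0944)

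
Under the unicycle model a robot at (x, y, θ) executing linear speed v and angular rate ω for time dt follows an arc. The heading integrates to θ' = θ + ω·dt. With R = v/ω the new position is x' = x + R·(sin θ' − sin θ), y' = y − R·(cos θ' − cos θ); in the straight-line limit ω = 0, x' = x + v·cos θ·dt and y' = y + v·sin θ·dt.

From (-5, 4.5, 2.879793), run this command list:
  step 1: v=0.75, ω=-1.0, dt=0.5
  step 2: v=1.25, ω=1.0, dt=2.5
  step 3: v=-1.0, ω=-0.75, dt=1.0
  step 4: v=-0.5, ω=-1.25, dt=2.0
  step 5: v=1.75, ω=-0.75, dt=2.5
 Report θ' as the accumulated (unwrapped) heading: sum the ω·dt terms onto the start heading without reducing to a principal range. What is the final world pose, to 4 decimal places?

step 1: θ'=2.3798 (R=-0.7500) → pose (-5.3236, 4.6817, 2.3798)
step 2: θ'=4.8798 (R=1.2500) → pose (-7.4189, 3.5690, 4.8798)
step 3: θ'=4.1298 (R=1.3333) → pose (-7.2175, 4.5247, 4.1298)
step 4: θ'=1.6298 (R=0.4000) → pose (-6.4842, 4.3282, 1.6298)
step 5: θ'=-0.2452 (R=-2.3333) → pose (-3.5885, 6.7294, -0.2452)

(-3.5885, 6.7294, -0.2452)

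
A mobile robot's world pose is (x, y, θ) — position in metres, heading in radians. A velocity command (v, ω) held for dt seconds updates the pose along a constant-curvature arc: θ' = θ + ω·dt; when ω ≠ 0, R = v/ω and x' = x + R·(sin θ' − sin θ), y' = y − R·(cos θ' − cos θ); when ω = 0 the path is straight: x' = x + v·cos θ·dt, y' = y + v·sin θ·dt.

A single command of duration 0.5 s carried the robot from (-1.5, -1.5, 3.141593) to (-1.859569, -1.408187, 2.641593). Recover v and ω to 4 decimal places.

Δθ = 2.641593 − 3.141593 = -0.500000
ω = Δθ/dt = -0.500000/0.5 = -1.0000
R = Δx/(sin θ' − sin θ) = -0.7500
v = R·ω = -0.7500·-1.0000 = 0.7500

v = 0.7500, ω = -1.0000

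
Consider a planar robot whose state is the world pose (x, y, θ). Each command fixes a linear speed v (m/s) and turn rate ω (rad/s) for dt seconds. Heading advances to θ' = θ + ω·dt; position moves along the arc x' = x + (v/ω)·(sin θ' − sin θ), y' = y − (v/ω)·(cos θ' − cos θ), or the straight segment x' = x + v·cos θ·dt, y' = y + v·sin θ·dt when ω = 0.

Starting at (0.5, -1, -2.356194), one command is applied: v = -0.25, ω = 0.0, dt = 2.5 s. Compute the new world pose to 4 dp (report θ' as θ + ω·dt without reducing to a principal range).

(0.9419, -0.5581, -2.3562)

θ' = -2.3562 + 0.0·2.5 = -2.3562
ω = 0 → straight: x' = 0.5 + -0.25·cos(-2.3562)·2.5 = 0.9419
y' = -1 + -0.25·sin(-2.3562)·2.5 = -0.5581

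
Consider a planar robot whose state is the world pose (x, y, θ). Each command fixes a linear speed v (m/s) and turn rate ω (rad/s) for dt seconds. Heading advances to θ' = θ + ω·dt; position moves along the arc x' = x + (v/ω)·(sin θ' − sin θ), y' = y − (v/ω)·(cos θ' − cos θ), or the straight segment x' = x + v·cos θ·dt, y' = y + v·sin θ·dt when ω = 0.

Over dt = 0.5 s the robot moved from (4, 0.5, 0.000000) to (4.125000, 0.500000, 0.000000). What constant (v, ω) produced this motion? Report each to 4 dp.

v = 0.2500, ω = 0.0000

Δθ = 0.000000 − 0.000000 = 0.000000
ω = Δθ/dt = 0.000000/0.5 = 0.0000
ω = 0 → v = (Δx·cos θ + Δy·sin θ)/dt = 0.2500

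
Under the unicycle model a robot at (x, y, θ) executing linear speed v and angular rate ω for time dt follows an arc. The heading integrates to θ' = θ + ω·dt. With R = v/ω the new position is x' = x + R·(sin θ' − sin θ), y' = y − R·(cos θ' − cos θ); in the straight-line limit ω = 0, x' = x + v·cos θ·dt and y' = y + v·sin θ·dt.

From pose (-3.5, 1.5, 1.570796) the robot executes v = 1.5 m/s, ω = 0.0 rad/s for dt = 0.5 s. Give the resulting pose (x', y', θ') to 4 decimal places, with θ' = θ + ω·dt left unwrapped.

θ' = 1.5708 + 0.0·0.5 = 1.5708
ω = 0 → straight: x' = -3.5 + 1.5·cos(1.5708)·0.5 = -3.5000
y' = 1.5 + 1.5·sin(1.5708)·0.5 = 2.2500

(-3.5000, 2.2500, 1.5708)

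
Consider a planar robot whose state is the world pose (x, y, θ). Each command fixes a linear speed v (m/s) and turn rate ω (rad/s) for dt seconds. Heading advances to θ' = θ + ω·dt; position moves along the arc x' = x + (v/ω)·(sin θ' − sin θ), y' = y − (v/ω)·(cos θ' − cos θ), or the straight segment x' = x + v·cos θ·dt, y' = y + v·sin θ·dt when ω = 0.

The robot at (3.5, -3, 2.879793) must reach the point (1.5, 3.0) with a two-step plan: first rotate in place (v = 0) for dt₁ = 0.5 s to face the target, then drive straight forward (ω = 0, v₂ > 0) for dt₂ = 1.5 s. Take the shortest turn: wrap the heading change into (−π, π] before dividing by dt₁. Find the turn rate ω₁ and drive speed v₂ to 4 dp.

heading to target = atan2(3−-3, 1.5−3.5) = 1.8925
Δθ = wrap(1.8925 − 2.8798) = -0.9872; ω₁ = Δθ/dt₁ = -1.9745
distance = √((1.5−3.5)² + (3−-3)²) = 6.3246; v₂ = distance/dt₂ = 4.2164

ω₁ = -1.9745, v₂ = 4.2164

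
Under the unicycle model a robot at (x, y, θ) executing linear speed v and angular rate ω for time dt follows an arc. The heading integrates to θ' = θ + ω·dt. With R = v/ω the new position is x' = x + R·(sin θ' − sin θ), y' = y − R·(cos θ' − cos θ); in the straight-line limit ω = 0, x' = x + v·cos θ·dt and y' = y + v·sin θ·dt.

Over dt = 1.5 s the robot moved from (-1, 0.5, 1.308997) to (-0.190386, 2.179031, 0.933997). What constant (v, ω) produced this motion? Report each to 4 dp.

v = 1.2500, ω = -0.2500

Δθ = 0.933997 − 1.308997 = -0.375000
ω = Δθ/dt = -0.375000/1.5 = -0.2500
R = −Δy/(cos θ' − cos θ) = -5.0000
v = R·ω = -5.0000·-0.2500 = 1.2500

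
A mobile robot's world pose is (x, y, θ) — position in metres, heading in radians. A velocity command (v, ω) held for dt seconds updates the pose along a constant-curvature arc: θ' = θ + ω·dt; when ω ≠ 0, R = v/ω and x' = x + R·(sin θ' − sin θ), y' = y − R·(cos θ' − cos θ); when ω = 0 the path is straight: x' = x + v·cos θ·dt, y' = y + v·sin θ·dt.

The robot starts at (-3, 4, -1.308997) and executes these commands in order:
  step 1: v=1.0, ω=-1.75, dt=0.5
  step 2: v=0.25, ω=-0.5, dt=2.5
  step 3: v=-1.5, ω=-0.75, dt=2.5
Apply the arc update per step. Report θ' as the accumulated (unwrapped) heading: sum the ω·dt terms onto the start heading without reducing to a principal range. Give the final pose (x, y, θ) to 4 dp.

step 1: θ'=-2.1840 (R=-0.5714) → pose (-3.0846, 3.5233, -2.1840)
step 2: θ'=-3.4340 (R=-0.5000) → pose (-3.6377, 3.3322, -3.4340)
step 3: θ'=-5.3090 (R=2.0000) → pose (-2.5597, 0.2934, -5.3090)

(-2.5597, 0.2934, -5.3090)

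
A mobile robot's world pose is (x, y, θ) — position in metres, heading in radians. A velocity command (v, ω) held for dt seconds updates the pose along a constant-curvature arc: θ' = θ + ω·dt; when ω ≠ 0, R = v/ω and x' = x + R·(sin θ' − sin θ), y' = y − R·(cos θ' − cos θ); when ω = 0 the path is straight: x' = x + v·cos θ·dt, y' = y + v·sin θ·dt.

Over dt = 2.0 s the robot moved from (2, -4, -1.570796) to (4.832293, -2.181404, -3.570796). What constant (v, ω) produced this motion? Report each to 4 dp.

v = -2.0000, ω = -1.0000

Δθ = -3.570796 − -1.570796 = -2.000000
ω = Δθ/dt = -2.000000/2.0 = -1.0000
R = Δx/(sin θ' − sin θ) = 2.0000
v = R·ω = 2.0000·-1.0000 = -2.0000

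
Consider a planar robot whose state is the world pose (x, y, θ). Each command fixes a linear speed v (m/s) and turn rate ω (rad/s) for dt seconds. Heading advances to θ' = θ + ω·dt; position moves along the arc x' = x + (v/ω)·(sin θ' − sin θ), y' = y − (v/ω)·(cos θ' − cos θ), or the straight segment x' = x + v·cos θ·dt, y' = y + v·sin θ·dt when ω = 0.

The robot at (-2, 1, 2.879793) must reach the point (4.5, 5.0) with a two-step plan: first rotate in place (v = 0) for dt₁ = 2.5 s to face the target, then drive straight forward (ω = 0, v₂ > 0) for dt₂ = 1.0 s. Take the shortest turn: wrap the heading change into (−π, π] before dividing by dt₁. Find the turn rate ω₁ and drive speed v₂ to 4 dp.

ω₁ = -0.9313, v₂ = 7.6322

heading to target = atan2(5−1, 4.5−-2) = 0.5517
Δθ = wrap(0.5517 − 2.8798) = -2.3281; ω₁ = Δθ/dt₁ = -0.9313
distance = √((4.5−-2)² + (5−1)²) = 7.6322; v₂ = distance/dt₂ = 7.6322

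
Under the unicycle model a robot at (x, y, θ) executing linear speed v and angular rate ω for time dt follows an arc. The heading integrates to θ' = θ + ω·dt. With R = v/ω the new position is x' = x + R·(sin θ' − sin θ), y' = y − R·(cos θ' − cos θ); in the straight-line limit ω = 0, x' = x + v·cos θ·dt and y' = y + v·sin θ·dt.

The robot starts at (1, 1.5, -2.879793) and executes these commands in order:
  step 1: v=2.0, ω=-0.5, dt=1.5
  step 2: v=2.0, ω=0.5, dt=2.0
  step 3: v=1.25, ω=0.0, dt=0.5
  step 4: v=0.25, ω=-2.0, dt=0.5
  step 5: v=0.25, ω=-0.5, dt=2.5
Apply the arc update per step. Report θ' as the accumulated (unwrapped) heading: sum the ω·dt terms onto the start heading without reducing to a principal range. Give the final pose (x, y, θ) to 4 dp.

(-6.6698, 2.0031, -4.8798)

step 1: θ'=-3.6298 (R=-4.0000) → pose (-1.9114, 1.8310, -3.6298)
step 2: θ'=-2.6298 (R=4.0000) → pose (-5.7466, 1.7857, -2.6298)
step 3: θ'=-2.6298 (straight) → pose (-6.2915, 1.4796, -2.6298)
step 4: θ'=-3.6298 (R=-0.1250) → pose (-6.4113, 1.4782, -3.6298)
step 5: θ'=-4.8798 (R=-0.5000) → pose (-6.6698, 2.0031, -4.8798)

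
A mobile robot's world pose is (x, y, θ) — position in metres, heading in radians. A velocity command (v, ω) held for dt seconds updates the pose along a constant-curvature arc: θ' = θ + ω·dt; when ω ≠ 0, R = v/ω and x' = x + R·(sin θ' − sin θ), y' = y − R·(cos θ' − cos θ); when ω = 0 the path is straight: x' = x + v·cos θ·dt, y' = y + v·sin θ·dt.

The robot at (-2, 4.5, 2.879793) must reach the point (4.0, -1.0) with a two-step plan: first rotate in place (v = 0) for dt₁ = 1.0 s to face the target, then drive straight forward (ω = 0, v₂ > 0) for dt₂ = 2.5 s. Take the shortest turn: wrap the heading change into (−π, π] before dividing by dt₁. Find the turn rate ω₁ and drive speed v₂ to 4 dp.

ω₁ = 2.6614, v₂ = 3.2558

heading to target = atan2(-1−4.5, 4−-2) = -0.7419
Δθ = wrap(-0.7419 − 2.8798) = 2.6614; ω₁ = Δθ/dt₁ = 2.6614
distance = √((4−-2)² + (-1−4.5)²) = 8.1394; v₂ = distance/dt₂ = 3.2558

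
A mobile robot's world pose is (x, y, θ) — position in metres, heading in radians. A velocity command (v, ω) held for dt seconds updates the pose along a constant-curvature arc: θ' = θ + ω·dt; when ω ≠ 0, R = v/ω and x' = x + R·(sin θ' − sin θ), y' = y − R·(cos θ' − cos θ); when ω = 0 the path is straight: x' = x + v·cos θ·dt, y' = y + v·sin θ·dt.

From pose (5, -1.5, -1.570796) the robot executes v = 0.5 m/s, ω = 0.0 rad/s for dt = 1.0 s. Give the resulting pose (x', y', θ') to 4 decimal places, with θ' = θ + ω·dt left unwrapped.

(5.0000, -2.0000, -1.5708)

θ' = -1.5708 + 0.0·1.0 = -1.5708
ω = 0 → straight: x' = 5 + 0.5·cos(-1.5708)·1.0 = 5.0000
y' = -1.5 + 0.5·sin(-1.5708)·1.0 = -2.0000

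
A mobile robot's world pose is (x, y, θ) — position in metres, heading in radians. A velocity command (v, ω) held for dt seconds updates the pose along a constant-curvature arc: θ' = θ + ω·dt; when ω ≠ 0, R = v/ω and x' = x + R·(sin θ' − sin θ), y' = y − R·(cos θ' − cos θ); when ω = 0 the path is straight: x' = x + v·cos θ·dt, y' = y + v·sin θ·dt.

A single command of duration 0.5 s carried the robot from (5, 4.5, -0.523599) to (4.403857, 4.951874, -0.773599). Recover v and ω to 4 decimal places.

v = -1.5000, ω = -0.5000

Δθ = -0.773599 − -0.523599 = -0.250000
ω = Δθ/dt = -0.250000/0.5 = -0.5000
R = Δx/(sin θ' − sin θ) = 3.0000
v = R·ω = 3.0000·-0.5000 = -1.5000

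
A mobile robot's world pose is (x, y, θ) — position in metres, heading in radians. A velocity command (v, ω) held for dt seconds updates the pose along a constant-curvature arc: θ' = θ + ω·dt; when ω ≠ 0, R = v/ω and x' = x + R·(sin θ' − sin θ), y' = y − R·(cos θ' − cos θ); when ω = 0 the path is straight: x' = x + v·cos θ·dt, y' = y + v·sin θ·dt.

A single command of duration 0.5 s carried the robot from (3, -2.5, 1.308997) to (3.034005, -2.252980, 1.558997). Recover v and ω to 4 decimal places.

v = 0.5000, ω = 0.5000

Δθ = 1.558997 − 1.308997 = 0.250000
ω = Δθ/dt = 0.250000/0.5 = 0.5000
R = −Δy/(cos θ' − cos θ) = 1.0000
v = R·ω = 1.0000·0.5000 = 0.5000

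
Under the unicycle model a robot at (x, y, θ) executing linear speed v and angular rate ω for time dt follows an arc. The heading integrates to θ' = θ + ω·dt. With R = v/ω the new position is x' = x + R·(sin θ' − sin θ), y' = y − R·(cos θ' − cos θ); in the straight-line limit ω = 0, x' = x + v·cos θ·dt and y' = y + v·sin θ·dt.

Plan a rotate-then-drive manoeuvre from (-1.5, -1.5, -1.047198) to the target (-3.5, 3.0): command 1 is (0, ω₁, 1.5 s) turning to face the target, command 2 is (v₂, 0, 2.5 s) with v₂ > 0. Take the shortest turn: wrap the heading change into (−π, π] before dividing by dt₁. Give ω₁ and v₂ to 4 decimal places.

ω₁ = 2.0241, v₂ = 1.9698

heading to target = atan2(3−-1.5, -3.5−-1.5) = 1.9890
Δθ = wrap(1.9890 − -1.0472) = 3.0362; ω₁ = Δθ/dt₁ = 2.0241
distance = √((-3.5−-1.5)² + (3−-1.5)²) = 4.9244; v₂ = distance/dt₂ = 1.9698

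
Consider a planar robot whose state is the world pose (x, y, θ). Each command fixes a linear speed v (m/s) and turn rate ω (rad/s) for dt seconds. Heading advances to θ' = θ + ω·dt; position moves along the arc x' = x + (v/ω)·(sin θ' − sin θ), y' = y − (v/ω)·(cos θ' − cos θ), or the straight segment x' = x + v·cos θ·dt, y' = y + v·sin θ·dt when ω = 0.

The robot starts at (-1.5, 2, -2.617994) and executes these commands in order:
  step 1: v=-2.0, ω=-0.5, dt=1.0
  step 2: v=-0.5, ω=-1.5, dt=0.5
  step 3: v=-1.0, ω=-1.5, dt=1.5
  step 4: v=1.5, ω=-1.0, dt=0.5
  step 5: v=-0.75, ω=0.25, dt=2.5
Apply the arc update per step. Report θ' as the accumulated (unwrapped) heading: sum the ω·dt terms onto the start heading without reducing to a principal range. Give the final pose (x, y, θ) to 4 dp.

step 1: θ'=-3.1180 (R=4.0000) → pose (0.4056, 2.5348, -3.1180)
step 2: θ'=-3.8680 (R=0.3333) → pose (0.6349, 2.4507, -3.8680)
step 3: θ'=-6.1180 (R=0.6667) → pose (0.3017, 1.2948, -6.1180)
step 4: θ'=-6.6180 (R=-1.5000) → pose (1.0413, 1.2319, -6.6180)
step 5: θ'=-5.9930 (R=-3.0000) → pose (-0.8029, 1.2730, -5.9930)

(-0.8029, 1.2730, -5.9930)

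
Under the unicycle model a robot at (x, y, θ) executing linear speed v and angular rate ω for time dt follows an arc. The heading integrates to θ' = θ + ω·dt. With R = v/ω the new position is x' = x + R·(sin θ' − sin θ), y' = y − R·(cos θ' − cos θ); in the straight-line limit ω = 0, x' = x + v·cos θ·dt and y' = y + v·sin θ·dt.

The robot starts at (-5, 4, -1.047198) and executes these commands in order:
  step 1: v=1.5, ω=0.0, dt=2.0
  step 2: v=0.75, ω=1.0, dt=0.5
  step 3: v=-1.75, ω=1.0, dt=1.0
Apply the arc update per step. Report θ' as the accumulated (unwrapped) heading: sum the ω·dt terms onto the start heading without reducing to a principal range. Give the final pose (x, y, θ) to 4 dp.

step 1: θ'=-1.0472 (straight) → pose (-3.5000, 1.4019, -1.0472)
step 2: θ'=-0.5472 (R=0.7500) → pose (-3.2407, 1.1364, -0.5472)
step 3: θ'=0.4528 (R=-1.7500) → pose (-4.9168, 1.2156, 0.4528)

(-4.9168, 1.2156, 0.4528)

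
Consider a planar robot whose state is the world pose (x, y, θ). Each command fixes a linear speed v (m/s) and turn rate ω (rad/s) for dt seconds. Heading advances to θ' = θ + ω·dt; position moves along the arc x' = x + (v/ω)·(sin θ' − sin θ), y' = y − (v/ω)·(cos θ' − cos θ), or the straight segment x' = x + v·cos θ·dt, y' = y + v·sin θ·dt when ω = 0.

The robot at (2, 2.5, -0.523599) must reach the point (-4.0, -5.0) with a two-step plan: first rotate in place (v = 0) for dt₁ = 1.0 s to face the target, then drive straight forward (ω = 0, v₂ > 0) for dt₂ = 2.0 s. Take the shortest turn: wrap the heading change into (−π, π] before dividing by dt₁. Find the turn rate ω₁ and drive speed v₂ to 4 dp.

heading to target = atan2(-5−2.5, -4−2) = -2.2455
Δθ = wrap(-2.2455 − -0.5236) = -1.7219; ω₁ = Δθ/dt₁ = -1.7219
distance = √((-4−2)² + (-5−2.5)²) = 9.6047; v₂ = distance/dt₂ = 4.8023

ω₁ = -1.7219, v₂ = 4.8023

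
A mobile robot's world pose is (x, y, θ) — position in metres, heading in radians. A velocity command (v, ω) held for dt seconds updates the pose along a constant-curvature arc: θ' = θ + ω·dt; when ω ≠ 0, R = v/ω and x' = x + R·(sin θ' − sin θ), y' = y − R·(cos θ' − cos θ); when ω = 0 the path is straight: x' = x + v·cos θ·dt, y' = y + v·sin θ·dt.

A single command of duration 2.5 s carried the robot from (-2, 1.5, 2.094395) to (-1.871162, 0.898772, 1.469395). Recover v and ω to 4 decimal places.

v = -0.2500, ω = -0.2500

Δθ = 1.469395 − 2.094395 = -0.625000
ω = Δθ/dt = -0.625000/2.5 = -0.2500
R = −Δy/(cos θ' − cos θ) = 1.0000
v = R·ω = 1.0000·-0.2500 = -0.2500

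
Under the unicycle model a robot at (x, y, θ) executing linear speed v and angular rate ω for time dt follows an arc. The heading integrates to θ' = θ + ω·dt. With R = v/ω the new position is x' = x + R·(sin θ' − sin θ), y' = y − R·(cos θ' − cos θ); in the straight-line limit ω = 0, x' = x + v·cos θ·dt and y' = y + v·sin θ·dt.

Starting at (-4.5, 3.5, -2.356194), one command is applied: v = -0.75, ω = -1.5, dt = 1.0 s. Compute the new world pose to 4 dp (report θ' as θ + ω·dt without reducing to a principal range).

θ' = -2.3562 + -1.5·1.0 = -3.8562
R = v/ω = -0.75/-1.5 = 0.5000
x' = -4.5 + 0.5000·(sin -3.8562 − sin -2.3562) = -3.8188
y' = 3.5 − 0.5000·(cos -3.8562 − cos -2.3562) = 3.5241

(-3.8188, 3.5241, -3.8562)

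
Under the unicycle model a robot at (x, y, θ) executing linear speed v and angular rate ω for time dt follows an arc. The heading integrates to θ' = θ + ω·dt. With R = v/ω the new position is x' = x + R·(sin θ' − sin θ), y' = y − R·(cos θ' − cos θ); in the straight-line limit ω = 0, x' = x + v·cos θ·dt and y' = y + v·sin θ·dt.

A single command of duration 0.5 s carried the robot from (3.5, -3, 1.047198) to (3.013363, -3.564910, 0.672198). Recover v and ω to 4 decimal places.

Δθ = 0.672198 − 1.047198 = -0.375000
ω = Δθ/dt = -0.375000/0.5 = -0.7500
R = −Δy/(cos θ' − cos θ) = 2.0000
v = R·ω = 2.0000·-0.7500 = -1.5000

v = -1.5000, ω = -0.7500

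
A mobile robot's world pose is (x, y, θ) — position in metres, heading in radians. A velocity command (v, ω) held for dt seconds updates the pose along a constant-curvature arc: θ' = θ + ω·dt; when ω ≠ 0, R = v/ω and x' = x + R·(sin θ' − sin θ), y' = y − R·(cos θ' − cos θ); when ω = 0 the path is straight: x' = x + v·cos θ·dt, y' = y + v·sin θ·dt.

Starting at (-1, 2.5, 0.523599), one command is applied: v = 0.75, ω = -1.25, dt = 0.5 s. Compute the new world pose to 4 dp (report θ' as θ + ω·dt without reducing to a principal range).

θ' = 0.5236 + -1.25·0.5 = -0.1014
R = v/ω = 0.75/-1.25 = -0.6000
x' = -1 + -0.6000·(sin -0.1014 − sin 0.5236) = -0.6393
y' = 2.5 − -0.6000·(cos -0.1014 − cos 0.5236) = 2.5773

(-0.6393, 2.5773, -0.1014)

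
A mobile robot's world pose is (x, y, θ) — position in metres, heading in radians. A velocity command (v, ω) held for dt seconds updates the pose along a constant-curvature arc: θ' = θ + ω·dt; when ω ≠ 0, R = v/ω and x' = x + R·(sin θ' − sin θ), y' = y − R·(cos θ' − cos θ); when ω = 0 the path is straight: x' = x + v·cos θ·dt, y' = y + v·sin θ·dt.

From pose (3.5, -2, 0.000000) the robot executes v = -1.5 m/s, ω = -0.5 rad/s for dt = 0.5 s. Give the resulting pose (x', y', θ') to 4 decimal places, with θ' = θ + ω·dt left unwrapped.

(2.7578, -1.9067, -0.2500)

θ' = 0.0000 + -0.5·0.5 = -0.2500
R = v/ω = -1.5/-0.5 = 3.0000
x' = 3.5 + 3.0000·(sin -0.2500 − sin 0.0000) = 2.7578
y' = -2 − 3.0000·(cos -0.2500 − cos 0.0000) = -1.9067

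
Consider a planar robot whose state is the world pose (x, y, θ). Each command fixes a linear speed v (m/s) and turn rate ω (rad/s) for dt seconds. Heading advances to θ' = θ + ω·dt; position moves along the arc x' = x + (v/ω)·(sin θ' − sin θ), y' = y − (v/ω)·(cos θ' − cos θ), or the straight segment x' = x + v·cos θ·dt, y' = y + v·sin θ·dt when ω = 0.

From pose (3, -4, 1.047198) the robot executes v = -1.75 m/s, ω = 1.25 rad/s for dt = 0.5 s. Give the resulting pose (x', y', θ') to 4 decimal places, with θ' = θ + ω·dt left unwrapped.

(2.8196, -4.8417, 1.6722)

θ' = 1.0472 + 1.25·0.5 = 1.6722
R = v/ω = -1.75/1.25 = -1.4000
x' = 3 + -1.4000·(sin 1.6722 − sin 1.0472) = 2.8196
y' = -4 − -1.4000·(cos 1.6722 − cos 1.0472) = -4.8417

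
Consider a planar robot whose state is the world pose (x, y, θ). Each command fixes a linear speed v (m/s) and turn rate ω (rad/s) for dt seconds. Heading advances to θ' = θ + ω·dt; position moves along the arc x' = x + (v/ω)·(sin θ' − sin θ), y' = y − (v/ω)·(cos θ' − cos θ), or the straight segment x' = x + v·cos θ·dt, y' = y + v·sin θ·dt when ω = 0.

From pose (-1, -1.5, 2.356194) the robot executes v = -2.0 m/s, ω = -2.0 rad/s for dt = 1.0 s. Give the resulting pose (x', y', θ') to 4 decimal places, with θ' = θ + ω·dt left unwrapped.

(-1.3584, -3.1443, 0.3562)

θ' = 2.3562 + -2.0·1.0 = 0.3562
R = v/ω = -2.0/-2.0 = 1.0000
x' = -1 + 1.0000·(sin 0.3562 − sin 2.3562) = -1.3584
y' = -1.5 − 1.0000·(cos 0.3562 − cos 2.3562) = -3.1443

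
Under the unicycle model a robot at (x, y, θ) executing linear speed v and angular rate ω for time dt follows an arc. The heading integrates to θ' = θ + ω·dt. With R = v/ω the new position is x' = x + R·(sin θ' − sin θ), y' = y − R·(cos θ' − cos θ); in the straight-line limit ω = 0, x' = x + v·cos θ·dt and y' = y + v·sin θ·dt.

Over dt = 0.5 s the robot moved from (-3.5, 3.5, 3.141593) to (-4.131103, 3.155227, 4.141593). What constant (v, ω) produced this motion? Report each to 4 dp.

Δθ = 4.141593 − 3.141593 = 1.000000
ω = Δθ/dt = 1.000000/0.5 = 2.0000
R = Δx/(sin θ' − sin θ) = 0.7500
v = R·ω = 0.7500·2.0000 = 1.5000

v = 1.5000, ω = 2.0000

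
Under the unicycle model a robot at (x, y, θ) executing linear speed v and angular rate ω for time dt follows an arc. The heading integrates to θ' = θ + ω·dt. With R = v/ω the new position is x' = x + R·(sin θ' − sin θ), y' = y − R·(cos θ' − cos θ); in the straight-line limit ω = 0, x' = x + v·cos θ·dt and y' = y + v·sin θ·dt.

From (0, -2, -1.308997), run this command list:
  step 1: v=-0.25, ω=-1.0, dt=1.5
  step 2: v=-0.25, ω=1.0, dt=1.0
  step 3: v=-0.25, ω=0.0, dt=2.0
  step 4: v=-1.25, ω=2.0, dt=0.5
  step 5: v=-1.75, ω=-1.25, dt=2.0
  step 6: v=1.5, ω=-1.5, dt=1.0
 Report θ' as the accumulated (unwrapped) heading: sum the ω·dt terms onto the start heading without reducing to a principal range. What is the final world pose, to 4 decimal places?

(0.7016, 2.9723, -4.8090)

step 1: θ'=-2.8090 (R=0.2500) → pose (0.1599, -1.6990, -2.8090)
step 2: θ'=-1.8090 (R=-0.2500) → pose (0.3212, -1.5217, -1.8090)
step 3: θ'=-1.8090 (straight) → pose (0.4392, -1.0358, -1.8090)
step 4: θ'=-0.8090 (R=-0.6250) → pose (0.2840, -0.4569, -0.8090)
step 5: θ'=-3.3090 (R=1.4000) → pose (1.5304, 1.8898, -3.3090)
step 6: θ'=-4.8090 (R=-1.0000) → pose (0.7016, 2.9723, -4.8090)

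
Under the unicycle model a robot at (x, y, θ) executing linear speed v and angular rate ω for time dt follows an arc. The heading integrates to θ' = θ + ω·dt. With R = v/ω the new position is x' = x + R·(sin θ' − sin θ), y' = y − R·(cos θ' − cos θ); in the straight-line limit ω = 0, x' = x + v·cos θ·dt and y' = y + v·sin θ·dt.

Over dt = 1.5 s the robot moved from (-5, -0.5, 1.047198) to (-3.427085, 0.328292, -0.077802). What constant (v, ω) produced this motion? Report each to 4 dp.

Δθ = -0.077802 − 1.047198 = -1.125000
ω = Δθ/dt = -1.125000/1.5 = -0.7500
R = Δx/(sin θ' − sin θ) = -1.6667
v = R·ω = -1.6667·-0.7500 = 1.2500

v = 1.2500, ω = -0.7500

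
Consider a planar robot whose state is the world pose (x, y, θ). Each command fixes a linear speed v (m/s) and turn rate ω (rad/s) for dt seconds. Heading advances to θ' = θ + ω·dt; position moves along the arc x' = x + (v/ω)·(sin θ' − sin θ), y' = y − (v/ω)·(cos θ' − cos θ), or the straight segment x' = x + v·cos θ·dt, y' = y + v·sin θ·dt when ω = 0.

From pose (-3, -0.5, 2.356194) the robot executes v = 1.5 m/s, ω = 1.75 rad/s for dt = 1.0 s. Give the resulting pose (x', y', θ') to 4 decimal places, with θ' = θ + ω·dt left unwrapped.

(-4.3105, -0.6177, 4.1062)

θ' = 2.3562 + 1.75·1.0 = 4.1062
R = v/ω = 1.5/1.75 = 0.8571
x' = -3 + 0.8571·(sin 4.1062 − sin 2.3562) = -4.3105
y' = -0.5 − 0.8571·(cos 4.1062 − cos 2.3562) = -0.6177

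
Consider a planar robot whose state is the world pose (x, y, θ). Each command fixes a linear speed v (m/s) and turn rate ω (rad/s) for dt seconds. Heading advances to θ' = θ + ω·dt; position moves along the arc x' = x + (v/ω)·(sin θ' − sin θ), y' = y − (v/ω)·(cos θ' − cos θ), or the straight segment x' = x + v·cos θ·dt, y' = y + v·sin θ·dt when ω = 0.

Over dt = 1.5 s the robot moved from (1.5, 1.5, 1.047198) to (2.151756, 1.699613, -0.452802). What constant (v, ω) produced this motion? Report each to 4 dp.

v = 0.5000, ω = -1.0000

Δθ = -0.452802 − 1.047198 = -1.500000
ω = Δθ/dt = -1.500000/1.5 = -1.0000
R = Δx/(sin θ' − sin θ) = -0.5000
v = R·ω = -0.5000·-1.0000 = 0.5000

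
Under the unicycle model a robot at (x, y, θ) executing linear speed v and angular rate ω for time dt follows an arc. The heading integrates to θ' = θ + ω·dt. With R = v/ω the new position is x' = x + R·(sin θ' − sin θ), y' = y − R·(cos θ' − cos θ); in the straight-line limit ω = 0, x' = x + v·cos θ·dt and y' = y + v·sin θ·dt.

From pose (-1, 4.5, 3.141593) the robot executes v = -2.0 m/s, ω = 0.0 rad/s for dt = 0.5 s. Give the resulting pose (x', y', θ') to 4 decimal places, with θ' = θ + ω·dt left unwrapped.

(0.0000, 4.5000, 3.1416)

θ' = 3.1416 + 0.0·0.5 = 3.1416
ω = 0 → straight: x' = -1 + -2.0·cos(3.1416)·0.5 = 0.0000
y' = 4.5 + -2.0·sin(3.1416)·0.5 = 4.5000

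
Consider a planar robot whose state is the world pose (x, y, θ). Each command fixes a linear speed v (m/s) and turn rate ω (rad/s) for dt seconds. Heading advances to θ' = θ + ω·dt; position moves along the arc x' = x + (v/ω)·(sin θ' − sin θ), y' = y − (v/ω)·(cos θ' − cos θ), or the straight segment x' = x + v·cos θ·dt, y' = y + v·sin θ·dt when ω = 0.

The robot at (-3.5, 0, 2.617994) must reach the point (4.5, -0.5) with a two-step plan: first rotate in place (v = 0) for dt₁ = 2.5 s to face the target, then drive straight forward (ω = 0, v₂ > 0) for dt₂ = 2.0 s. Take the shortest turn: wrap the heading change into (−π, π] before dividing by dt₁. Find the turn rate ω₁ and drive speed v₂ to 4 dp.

ω₁ = -1.0722, v₂ = 4.0078

heading to target = atan2(-0.5−0, 4.5−-3.5) = -0.0624
Δθ = wrap(-0.0624 − 2.6180) = -2.6804; ω₁ = Δθ/dt₁ = -1.0722
distance = √((4.5−-3.5)² + (-0.5−0)²) = 8.0156; v₂ = distance/dt₂ = 4.0078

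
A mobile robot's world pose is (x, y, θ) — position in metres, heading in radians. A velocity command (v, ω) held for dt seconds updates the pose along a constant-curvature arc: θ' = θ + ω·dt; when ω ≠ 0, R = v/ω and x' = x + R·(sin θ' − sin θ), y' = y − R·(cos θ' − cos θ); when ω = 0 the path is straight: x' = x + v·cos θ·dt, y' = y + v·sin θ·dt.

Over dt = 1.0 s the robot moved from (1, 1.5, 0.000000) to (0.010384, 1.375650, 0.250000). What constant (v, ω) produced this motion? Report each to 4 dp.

v = -1.0000, ω = 0.2500

Δθ = 0.250000 − 0.000000 = 0.250000
ω = Δθ/dt = 0.250000/1.0 = 0.2500
R = Δx/(sin θ' − sin θ) = -4.0000
v = R·ω = -4.0000·0.2500 = -1.0000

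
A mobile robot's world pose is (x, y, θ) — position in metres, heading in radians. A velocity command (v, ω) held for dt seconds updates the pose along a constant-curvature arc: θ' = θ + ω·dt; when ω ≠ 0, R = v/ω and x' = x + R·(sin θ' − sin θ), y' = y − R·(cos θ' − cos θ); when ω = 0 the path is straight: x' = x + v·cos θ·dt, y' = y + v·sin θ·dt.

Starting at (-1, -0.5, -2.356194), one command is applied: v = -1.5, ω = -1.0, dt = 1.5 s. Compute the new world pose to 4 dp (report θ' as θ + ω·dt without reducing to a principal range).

θ' = -2.3562 + -1.0·1.5 = -3.8562
R = v/ω = -1.5/-1.0 = 1.5000
x' = -1 + 1.5000·(sin -3.8562 − sin -2.3562) = 1.0436
y' = -0.5 − 1.5000·(cos -3.8562 − cos -2.3562) = -0.4276

(1.0436, -0.4276, -3.8562)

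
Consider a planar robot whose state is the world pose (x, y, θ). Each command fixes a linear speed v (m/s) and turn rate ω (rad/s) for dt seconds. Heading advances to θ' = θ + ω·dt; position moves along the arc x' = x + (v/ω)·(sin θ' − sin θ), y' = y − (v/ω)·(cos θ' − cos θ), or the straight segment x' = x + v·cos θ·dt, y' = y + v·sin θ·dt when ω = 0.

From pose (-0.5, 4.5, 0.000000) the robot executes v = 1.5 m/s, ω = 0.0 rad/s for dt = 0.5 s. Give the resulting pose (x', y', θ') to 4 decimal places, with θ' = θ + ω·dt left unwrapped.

θ' = 0.0000 + 0.0·0.5 = 0.0000
ω = 0 → straight: x' = -0.5 + 1.5·cos(0.0000)·0.5 = 0.2500
y' = 4.5 + 1.5·sin(0.0000)·0.5 = 4.5000

(0.2500, 4.5000, 0.0000)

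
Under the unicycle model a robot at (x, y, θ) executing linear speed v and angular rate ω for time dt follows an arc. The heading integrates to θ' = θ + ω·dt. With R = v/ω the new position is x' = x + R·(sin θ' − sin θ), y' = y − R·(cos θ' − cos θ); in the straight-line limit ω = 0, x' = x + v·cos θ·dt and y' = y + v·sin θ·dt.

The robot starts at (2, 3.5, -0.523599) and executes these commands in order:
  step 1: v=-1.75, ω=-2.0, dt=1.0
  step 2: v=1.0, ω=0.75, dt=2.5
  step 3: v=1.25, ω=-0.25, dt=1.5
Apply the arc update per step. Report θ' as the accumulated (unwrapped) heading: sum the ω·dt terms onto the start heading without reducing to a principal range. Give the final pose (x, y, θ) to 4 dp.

(3.1472, 1.4385, -1.0236)

step 1: θ'=-2.5236 (R=0.8750) → pose (1.9305, 4.9709, -2.5236)
step 2: θ'=-0.6486 (R=1.3333) → pose (1.8976, 2.8216, -0.6486)
step 3: θ'=-1.0236 (R=-5.0000) → pose (3.1472, 1.4385, -1.0236)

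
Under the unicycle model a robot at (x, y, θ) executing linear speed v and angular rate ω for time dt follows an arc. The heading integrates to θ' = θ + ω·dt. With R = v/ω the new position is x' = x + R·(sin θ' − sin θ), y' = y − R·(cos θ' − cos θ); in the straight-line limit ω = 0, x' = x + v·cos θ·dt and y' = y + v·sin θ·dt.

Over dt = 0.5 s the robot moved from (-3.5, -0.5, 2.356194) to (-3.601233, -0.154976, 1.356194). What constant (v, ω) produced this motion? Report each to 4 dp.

Δθ = 1.356194 − 2.356194 = -1.000000
ω = Δθ/dt = -1.000000/0.5 = -2.0000
R = −Δy/(cos θ' − cos θ) = -0.3750
v = R·ω = -0.3750·-2.0000 = 0.7500

v = 0.7500, ω = -2.0000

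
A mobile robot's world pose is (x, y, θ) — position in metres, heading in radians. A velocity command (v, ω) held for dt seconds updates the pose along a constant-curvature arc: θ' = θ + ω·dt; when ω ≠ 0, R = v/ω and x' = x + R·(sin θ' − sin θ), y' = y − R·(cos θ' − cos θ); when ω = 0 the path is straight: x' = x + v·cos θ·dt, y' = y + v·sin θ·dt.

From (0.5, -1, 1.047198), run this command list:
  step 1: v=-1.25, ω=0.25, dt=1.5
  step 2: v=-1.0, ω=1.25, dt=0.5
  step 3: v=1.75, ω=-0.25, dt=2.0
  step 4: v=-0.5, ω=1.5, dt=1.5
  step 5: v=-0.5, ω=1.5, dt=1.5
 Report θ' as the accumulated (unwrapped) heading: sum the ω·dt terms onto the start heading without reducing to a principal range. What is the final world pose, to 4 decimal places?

(-0.4008, 0.4464, 6.0472)

step 1: θ'=1.4222 (R=-5.0000) → pose (-0.1148, -2.7597, 1.4222)
step 2: θ'=2.0472 (R=-0.8000) → pose (-0.0345, -3.2450, 2.0472)
step 3: θ'=1.5472 (R=-7.0000) → pose (-0.8120, 0.1302, 1.5472)
step 4: θ'=3.7972 (R=-0.3333) → pose (-0.2755, -0.1419, 3.7972)
step 5: θ'=6.0472 (R=-0.3333) → pose (-0.4008, 0.4464, 6.0472)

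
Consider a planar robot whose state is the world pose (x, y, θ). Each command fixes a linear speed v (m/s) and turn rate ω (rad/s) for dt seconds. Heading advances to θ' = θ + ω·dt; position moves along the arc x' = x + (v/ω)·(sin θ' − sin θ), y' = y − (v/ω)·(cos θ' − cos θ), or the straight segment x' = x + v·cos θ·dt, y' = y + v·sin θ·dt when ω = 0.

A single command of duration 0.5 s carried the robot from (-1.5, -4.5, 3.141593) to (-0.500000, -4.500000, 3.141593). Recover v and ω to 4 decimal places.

Δθ = 3.141593 − 3.141593 = 0.000000
ω = Δθ/dt = 0.000000/0.5 = 0.0000
ω = 0 → v = (Δx·cos θ + Δy·sin θ)/dt = -2.0000

v = -2.0000, ω = 0.0000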